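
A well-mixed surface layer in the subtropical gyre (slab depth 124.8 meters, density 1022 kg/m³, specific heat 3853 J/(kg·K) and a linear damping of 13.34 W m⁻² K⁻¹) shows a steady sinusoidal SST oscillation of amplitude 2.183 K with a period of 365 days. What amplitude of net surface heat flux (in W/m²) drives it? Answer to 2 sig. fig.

220

Areal heat capacity C = ρ c_p D = 1022 × 3853 × 124.8 = 4.91×10^8 J m⁻² K⁻¹.
ω = 2π / 3.15×10^7 s = 1.99×10^-7 s⁻¹.
√((Cω)² + λ²) = √((97.9)² + 13.34²) = 98.8 W/(m²·K).
F₀ = A × √((Cω)²+λ²) = 2.183 × 98.8 = 216 W/m².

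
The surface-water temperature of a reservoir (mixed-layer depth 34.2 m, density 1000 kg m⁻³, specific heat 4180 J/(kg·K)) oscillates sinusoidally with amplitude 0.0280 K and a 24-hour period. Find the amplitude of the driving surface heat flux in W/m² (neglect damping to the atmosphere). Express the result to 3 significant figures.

291

Areal heat capacity C = ρ c_p D = 1000 × 4180 × 34.2 = 1.43×10^8 J/(m^2 K).
ω = 2π / 86400 s = 7.27×10^-5 s⁻¹.
Cω = 1.43×10^8 × 7.27×10^-5 = 10400 W/(m²·K).
F₀ = A × Cω = 0.0280 × 10400 = 291 W/m².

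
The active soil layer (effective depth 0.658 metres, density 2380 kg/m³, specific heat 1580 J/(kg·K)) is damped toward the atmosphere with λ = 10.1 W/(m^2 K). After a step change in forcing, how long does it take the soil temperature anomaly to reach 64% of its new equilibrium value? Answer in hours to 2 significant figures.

70 hours

Areal heat capacity C = ρ c_p D = 2380 × 1580 × 0.658 = 2.47×10^6 J/(m^2 K).
τ = C / λ = 2.47×10^6 / 10.1 = 2.45×10^5 s.
Fraction reached: 1 − e^(−t/τ) = 0.64 ⇒ t = −τ ln(1 − 0.64) = τ × 1.02.
t = 2.50×10^5 s = 69.5 hours.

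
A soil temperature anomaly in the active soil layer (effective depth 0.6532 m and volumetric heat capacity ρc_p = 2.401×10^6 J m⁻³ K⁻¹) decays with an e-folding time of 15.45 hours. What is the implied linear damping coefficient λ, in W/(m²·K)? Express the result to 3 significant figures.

Areal heat capacity C = ρc_p × D = 2.401×10^6 × 0.6532 = 1.57×10^6 J m⁻² K⁻¹.
τ = 15.45 hours = 55600 s.
λ = C / τ = 1.57×10^6 / 55600 = 28.2 W/(m²·K).

28.2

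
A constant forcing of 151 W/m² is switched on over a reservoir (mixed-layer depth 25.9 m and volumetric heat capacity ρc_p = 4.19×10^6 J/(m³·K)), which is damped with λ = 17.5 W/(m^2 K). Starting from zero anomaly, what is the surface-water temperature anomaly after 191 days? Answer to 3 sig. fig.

8.03 K

Areal heat capacity C = ρc_p × D = 4.19×10^6 × 25.9 = 1.09×10^8 J/(m^2 K).
τ = C / λ = 1.09×10^8 / 17.5 = 6.20×10^6 s.
Equilibrium anomaly ΔT_eq = F / λ = 151 / 17.5 = 8.63 K.
t = 191 days = 1.65×10^7 s, so t/τ = 2.66.
ΔT(t) = ΔT_eq (1 − e^(−t/τ)) = 8.63 × (1 − e^−2.66) = 8.03 K.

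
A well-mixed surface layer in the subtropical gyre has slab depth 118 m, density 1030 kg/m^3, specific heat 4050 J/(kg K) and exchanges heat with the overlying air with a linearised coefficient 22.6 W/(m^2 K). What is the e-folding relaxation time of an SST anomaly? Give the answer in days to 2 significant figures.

Areal heat capacity C = ρ c_p D = 1030 × 4050 × 118 = 4.92×10^8 J m⁻² K⁻¹.
Relaxation time τ = C / λ = 4.92×10^8 / 22.6 = 2.18×10^7 s.
In days: 2.18×10^7 s / (86400 s/day) = 252 days.

250 days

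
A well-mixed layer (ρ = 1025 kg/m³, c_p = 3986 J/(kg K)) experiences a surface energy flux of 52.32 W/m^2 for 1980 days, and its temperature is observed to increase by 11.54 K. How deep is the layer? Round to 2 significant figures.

Heat input Q = F Δt = 52.32 × 1.71×10^8 s = 8.95×10^9 J/m².
Required areal heat capacity C = Q / ΔT = 7.76×10^8 J/(m²·K).
Depth D = C / (ρ c_p) = 7.76×10^8 / (1025 × 3986) = 190 m.

190 m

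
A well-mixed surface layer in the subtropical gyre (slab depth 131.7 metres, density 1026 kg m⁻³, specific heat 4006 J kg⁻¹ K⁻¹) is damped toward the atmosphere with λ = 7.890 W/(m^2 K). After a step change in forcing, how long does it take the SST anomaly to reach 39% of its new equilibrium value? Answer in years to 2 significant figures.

Areal heat capacity C = ρ c_p D = 1026 × 4006 × 131.7 = 5.41×10^8 J m⁻² K⁻¹.
τ = C / λ = 5.41×10^8 / 7.890 = 6.86×10^7 s.
Fraction reached: 1 − e^(−t/τ) = 0.39 ⇒ t = −τ ln(1 − 0.39) = τ × 0.494.
t = 3.39×10^7 s = 1.07 years.

1.1 years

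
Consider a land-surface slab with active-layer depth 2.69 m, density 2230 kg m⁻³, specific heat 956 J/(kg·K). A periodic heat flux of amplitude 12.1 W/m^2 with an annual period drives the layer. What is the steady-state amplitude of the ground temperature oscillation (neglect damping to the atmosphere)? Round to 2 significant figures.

11 K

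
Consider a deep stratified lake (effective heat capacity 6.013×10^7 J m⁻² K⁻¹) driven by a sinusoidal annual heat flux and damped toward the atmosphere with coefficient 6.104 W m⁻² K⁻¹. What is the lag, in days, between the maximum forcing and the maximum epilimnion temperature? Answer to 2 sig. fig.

Areal heat capacity C = 6.013×10^7 J m⁻² K⁻¹ (given).
ω = 2π / 3.15×10^7 s = 1.99×10^-7 s⁻¹.
Phase lag φ = arctan(Cω/λ) = arctan(12.0/6.104) = 1.10 rad.
Time lag = φ / ω = 1.10 / 1.99×10^-7 = 5.52×10^6 s = 63.9 days.

64 days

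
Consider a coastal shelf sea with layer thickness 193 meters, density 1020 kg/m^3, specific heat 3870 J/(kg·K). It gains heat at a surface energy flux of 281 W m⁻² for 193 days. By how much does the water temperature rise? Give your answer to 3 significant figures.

Areal heat capacity C = ρ c_p D = 1020 × 3870 × 193 = 7.62×10^8 J m⁻² K⁻¹.
Net heat input Q = F Δt = 281 × (193 days × 86400 s/day) = 4.69×10^9 J/m².
ΔT = Q / C = 4.69×10^9 / 7.62×10^8 = 6.15 K.

6.15 K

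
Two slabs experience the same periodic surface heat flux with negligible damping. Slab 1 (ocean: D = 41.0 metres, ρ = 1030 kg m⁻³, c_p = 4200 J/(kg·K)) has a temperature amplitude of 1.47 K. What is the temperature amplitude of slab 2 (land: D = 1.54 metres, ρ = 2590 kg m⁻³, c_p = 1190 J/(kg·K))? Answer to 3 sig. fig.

C_ocean = 1.77×10^8 J/(m²·K); C_land = 4.75×10^6 J/(m²·K).
A ∝ 1/C ⇒ A_land = A_ocean × C_ocean/C_land = 1.47 × 37.4 = 54.9 K.

54.9 K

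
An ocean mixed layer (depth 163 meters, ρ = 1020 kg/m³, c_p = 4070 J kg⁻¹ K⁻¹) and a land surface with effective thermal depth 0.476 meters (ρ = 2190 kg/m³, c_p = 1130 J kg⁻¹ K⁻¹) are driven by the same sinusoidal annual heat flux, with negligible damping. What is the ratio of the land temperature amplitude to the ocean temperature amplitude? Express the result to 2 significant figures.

C_ocean = 1020 × 4070 × 163 = 6.77×10^8 J/(m²·K).
C_land = 2190 × 1130 × 0.476 = 1.18×10^6 J/(m²·K).
Undamped amplitude ∝ 1/C, so A_land/A_ocean = C_ocean/C_land = 574.

570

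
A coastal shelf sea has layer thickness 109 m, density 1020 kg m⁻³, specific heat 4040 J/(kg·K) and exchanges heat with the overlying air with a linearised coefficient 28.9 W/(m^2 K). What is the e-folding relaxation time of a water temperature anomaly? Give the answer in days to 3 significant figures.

Areal heat capacity C = ρ c_p D = 1020 × 4040 × 109 = 4.49×10^8 J/(m^2 K).
Relaxation time τ = C / λ = 4.49×10^8 / 28.9 = 1.55×10^7 s.
In days: 1.55×10^7 s / (86400 s/day) = 180 days.

180 days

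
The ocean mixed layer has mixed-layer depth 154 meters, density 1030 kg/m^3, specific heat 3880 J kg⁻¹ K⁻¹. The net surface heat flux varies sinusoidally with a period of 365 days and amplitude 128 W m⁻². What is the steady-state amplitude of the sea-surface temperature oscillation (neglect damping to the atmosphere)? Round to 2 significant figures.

1.0 K

Areal heat capacity C = ρ c_p D = 1030 × 3880 × 154 = 6.15×10^8 J/(m^2 K).
Angular frequency ω = 2π / T = 2π / 3.15×10^7 s = 1.99×10^-7 s⁻¹.
Cω = 6.15×10^8 × 1.99×10^-7 = 123 W/(m²·K).
Amplitude A = F₀ / (Cω) = 128 / 123 = 1.04 K.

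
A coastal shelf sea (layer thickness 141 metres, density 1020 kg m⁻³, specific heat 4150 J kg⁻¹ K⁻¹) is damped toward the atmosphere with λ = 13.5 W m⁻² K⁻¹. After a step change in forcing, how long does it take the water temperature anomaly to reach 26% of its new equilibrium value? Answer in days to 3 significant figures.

154 days

Areal heat capacity C = ρ c_p D = 1020 × 4150 × 141 = 5.97×10^8 J m⁻² K⁻¹.
τ = C / λ = 5.97×10^8 / 13.5 = 4.42×10^7 s.
Fraction reached: 1 − e^(−t/τ) = 0.26 ⇒ t = −τ ln(1 − 0.26) = τ × 0.301.
t = 1.33×10^7 s = 154 days.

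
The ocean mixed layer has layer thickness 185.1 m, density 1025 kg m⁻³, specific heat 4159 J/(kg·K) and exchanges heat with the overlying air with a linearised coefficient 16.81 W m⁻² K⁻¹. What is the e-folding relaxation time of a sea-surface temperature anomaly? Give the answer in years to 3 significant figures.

Areal heat capacity C = ρ c_p D = 1025 × 4159 × 185.1 = 7.89×10^8 J/(m^2 K).
Relaxation time τ = C / λ = 7.89×10^8 / 16.81 = 4.69×10^7 s.
In years: 4.69×10^7 s / (3.156×10^7 s/year) = 1.49 years.

1.49 years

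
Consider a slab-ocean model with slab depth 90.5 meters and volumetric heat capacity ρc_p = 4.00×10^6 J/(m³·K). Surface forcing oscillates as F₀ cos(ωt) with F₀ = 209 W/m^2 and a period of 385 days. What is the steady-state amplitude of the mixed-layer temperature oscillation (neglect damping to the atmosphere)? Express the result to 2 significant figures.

3.1 K

Areal heat capacity C = ρc_p × D = 4.00×10^6 × 90.5 = 3.62×10^8 J/(m^2 K).
Angular frequency ω = 2π / T = 2π / 3.33×10^7 s = 1.89×10^-7 s⁻¹.
Cω = 3.62×10^8 × 1.89×10^-7 = 68.4 W/(m²·K).
Amplitude A = F₀ / (Cω) = 209 / 68.4 = 3.06 K.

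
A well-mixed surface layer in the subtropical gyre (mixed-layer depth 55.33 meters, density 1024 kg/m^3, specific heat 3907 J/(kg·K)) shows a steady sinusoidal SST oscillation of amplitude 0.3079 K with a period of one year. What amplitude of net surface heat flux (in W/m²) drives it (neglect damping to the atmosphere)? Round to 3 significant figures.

13.6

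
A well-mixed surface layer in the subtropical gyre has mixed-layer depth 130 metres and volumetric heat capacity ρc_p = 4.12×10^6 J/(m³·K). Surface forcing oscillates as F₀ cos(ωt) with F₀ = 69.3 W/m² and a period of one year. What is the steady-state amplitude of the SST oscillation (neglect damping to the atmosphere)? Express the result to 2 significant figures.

Areal heat capacity C = ρc_p × D = 4.12×10^6 × 130 = 5.36×10^8 J/(m^2 K).
Angular frequency ω = 2π / T = 2π / 3.15×10^7 s = 1.99×10^-7 s⁻¹.
Cω = 5.36×10^8 × 1.99×10^-7 = 107 W/(m²·K).
Amplitude A = F₀ / (Cω) = 69.3 / 107 = 0.649 K.

0.65 K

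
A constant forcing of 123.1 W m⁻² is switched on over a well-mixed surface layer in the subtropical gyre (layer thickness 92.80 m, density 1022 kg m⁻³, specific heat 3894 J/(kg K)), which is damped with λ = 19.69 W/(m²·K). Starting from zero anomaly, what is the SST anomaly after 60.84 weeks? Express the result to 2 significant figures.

5.4 K

Areal heat capacity C = ρ c_p D = 1022 × 3894 × 92.80 = 3.69×10^8 J m⁻² K⁻¹.
τ = C / λ = 3.69×10^8 / 19.69 = 1.88×10^7 s.
Equilibrium anomaly ΔT_eq = F / λ = 123.1 / 19.69 = 6.25 K.
t = 60.84 weeks = 3.68×10^7 s, so t/τ = 1.96.
ΔT(t) = ΔT_eq (1 − e^(−t/τ)) = 6.25 × (1 − e^−1.96) = 5.37 K.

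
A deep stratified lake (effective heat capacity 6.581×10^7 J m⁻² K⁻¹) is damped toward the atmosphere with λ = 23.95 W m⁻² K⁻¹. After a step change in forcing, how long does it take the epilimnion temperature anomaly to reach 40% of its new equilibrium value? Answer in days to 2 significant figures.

16 days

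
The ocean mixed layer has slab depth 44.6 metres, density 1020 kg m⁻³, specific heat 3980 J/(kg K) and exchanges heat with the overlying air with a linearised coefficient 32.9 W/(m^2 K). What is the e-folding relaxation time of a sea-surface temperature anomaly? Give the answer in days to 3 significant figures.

Areal heat capacity C = ρ c_p D = 1020 × 3980 × 44.6 = 1.81×10^8 J/(m²·K).
Relaxation time τ = C / λ = 1.81×10^8 / 32.9 = 5.50×10^6 s.
In days: 5.50×10^6 s / (86400 s/day) = 63.7 days.

63.7 days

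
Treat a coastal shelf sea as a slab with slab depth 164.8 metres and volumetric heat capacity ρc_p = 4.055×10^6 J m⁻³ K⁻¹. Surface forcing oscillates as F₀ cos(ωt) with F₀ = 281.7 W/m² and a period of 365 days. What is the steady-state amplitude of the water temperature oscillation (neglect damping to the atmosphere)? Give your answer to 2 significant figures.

2.1 K

Areal heat capacity C = ρc_p × D = 4.055×10^6 × 164.8 = 6.68×10^8 J m⁻² K⁻¹.
Angular frequency ω = 2π / T = 2π / 3.15×10^7 s = 1.99×10^-7 s⁻¹.
Cω = 6.68×10^8 × 1.99×10^-7 = 133 W/(m²·K).
Amplitude A = F₀ / (Cω) = 281.7 / 133 = 2.12 K.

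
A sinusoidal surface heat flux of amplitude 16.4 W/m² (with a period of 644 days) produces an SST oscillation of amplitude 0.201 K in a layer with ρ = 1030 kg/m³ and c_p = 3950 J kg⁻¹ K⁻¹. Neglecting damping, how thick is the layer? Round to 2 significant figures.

180 m

ω = 2π / 5.56×10^7 s = 1.13×10^-7 s⁻¹.
Required C = F₀ / (A ω) = 16.4 / (0.201 × 1.13×10^-7) = 7.23×10^8 J/(m²·K).
D = C / (ρ c_p) = 7.23×10^8 / (1030 × 3950) = 178 m.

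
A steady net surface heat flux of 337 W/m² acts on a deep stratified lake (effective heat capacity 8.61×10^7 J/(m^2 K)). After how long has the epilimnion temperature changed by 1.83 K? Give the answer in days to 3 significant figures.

Areal heat capacity C = 8.61×10^7 J/(m^2 K) (given).
Time required: Δt = C ΔT / F = 8.61×10^7 × 1.83 / 337 = 4.68×10^5 s.
In days: 4.68×10^5 s / (86400 s/day) = 5.41 days.

5.41 days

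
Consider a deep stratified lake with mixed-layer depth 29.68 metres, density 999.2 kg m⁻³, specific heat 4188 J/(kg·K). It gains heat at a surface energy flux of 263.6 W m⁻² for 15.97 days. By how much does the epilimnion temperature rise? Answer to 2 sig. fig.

2.9 K

Areal heat capacity C = ρ c_p D = 999.2 × 4188 × 29.68 = 1.24×10^8 J/(m^2 K).
Net heat input Q = F Δt = 263.6 × (15.97 days × 86400 s/day) = 3.64×10^8 J/m².
ΔT = Q / C = 3.64×10^8 / 1.24×10^8 = 2.93 K.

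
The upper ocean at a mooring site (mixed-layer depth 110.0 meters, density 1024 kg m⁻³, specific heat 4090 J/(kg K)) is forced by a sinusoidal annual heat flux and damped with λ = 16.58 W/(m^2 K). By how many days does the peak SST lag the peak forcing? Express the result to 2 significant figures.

81 days

Areal heat capacity C = ρ c_p D = 1024 × 4090 × 110.0 = 4.61×10^8 J/(m²·K).
ω = 2π / 3.15×10^7 s = 1.99×10^-7 s⁻¹.
Phase lag φ = arctan(Cω/λ) = arctan(91.8/16.58) = 1.39 rad.
Time lag = φ / ω = 1.39 / 1.99×10^-7 = 6.99×10^6 s = 80.9 days.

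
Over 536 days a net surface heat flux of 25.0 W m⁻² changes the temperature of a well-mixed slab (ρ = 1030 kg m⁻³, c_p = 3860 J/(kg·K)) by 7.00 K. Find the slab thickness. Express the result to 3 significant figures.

41.6 m

Heat input Q = F Δt = 25.0 × 4.63×10^7 s = 1.16×10^9 J/m².
Required areal heat capacity C = Q / ΔT = 1.65×10^8 J/(m²·K).
Depth D = C / (ρ c_p) = 1.65×10^8 / (1030 × 3860) = 41.6 m.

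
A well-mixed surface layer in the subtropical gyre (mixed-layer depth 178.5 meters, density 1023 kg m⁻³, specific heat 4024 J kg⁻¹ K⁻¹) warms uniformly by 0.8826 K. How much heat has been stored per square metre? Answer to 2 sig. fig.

Areal heat capacity C = ρ c_p D = 1023 × 4024 × 178.5 = 7.35×10^8 J/(m²·K).
ΔQ = C ΔT = 7.35×10^8 × 0.8826 = 6.49×10^8 J/m².

6.5×10^8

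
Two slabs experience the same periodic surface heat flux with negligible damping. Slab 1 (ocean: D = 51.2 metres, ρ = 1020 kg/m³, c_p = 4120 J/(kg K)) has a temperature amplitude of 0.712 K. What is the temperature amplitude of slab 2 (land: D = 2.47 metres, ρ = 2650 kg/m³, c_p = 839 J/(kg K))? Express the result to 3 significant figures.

27.9 K

C_ocean = 2.15×10^8 J/(m²·K); C_land = 5.49×10^6 J/(m²·K).
A ∝ 1/C ⇒ A_land = A_ocean × C_ocean/C_land = 0.712 × 39.2 = 27.9 K.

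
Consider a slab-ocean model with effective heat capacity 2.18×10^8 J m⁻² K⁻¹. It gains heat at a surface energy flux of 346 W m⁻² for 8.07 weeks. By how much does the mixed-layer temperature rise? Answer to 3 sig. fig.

7.75 K

Areal heat capacity C = 2.18×10^8 J m⁻² K⁻¹ (given).
Net heat input Q = F Δt = 346 × (8.07 weeks × 6.048×10^5 s/week) = 1.69×10^9 J/m².
ΔT = Q / C = 1.69×10^9 / 2.18×10^8 = 7.75 K.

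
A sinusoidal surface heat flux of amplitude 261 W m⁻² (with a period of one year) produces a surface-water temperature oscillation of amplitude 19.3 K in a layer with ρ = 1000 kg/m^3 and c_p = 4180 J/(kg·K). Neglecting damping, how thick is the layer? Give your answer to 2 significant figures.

ω = 2π / 3.15×10^7 s = 1.99×10^-7 s⁻¹.
Required C = F₀ / (A ω) = 261 / (19.3 × 1.99×10^-7) = 6.79×10^7 J/(m²·K).
D = C / (ρ c_p) = 6.79×10^7 / (1000 × 4180) = 16.2 m.

16 m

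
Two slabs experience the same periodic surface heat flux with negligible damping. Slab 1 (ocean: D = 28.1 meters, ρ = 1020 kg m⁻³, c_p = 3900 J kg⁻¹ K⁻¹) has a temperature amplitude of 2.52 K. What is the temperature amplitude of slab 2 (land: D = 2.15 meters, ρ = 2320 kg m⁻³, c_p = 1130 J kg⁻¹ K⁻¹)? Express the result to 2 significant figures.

50 K

C_ocean = 1.12×10^8 J/(m²·K); C_land = 5.64×10^6 J/(m²·K).
A ∝ 1/C ⇒ A_land = A_ocean × C_ocean/C_land = 2.52 × 19.8 = 50.0 K.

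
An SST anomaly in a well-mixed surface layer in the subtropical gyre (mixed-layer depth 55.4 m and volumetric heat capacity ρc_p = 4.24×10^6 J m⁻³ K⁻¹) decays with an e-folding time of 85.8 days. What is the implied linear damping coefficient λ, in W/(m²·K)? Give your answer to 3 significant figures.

31.7

Areal heat capacity C = ρc_p × D = 4.24×10^6 × 55.4 = 2.35×10^8 J/(m^2 K).
τ = 85.8 days = 7.41×10^6 s.
λ = C / τ = 2.35×10^8 / 7.41×10^6 = 31.7 W/(m²·K).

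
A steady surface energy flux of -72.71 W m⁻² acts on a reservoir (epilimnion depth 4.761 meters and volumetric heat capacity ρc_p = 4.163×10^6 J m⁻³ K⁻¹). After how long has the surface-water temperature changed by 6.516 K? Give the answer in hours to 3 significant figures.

Areal heat capacity C = ρc_p × D = 4.163×10^6 × 4.761 = 1.98×10^7 J/(m^2 K).
Time required: Δt = C ΔT / F = 1.98×10^7 × -6.516 / -72.71 = 1.78×10^6 s.
In hours: 1.78×10^6 s / (3600 s/hour) = 493 hours.

493 hours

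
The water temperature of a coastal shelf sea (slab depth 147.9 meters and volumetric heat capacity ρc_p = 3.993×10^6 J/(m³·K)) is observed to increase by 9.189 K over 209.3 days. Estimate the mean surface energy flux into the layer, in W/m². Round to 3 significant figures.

300

Areal heat capacity C = ρc_p × D = 3.993×10^6 × 147.9 = 5.91×10^8 J m⁻² K⁻¹.
Required heat per unit area: Q = C ΔT = 5.91×10^8 × 9.189 = 5.43×10^9 J/m².
Flux F = Q / Δt = 5.43×10^9 / 1.81×10^7 s = 300 W/m².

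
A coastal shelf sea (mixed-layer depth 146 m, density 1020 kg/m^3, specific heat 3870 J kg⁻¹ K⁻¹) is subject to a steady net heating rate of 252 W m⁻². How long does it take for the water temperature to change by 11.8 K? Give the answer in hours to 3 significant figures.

Areal heat capacity C = ρ c_p D = 1020 × 3870 × 146 = 5.76×10^8 J m⁻² K⁻¹.
Time required: Δt = C ΔT / F = 5.76×10^8 × 11.8 / 252 = 2.70×10^7 s.
In hours: 2.70×10^7 s / (3600 s/hour) = 7500 hours.

7500 hours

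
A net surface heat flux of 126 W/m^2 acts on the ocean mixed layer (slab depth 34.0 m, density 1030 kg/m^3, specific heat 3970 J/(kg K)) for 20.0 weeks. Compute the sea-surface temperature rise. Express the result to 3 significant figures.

Areal heat capacity C = ρ c_p D = 1030 × 3970 × 34.0 = 1.39×10^8 J/(m^2 K).
Net heat input Q = F Δt = 126 × (20.0 weeks × 6.048×10^5 s/week) = 1.52×10^9 J/m².
ΔT = Q / C = 1.52×10^9 / 1.39×10^8 = 11.0 K.

11.0 K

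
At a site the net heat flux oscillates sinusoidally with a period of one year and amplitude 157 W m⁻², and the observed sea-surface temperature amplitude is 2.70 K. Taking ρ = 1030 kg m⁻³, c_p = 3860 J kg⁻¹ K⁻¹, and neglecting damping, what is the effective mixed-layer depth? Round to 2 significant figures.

73 m

ω = 2π / 3.15×10^7 s = 1.99×10^-7 s⁻¹.
Required C = F₀ / (A ω) = 157 / (2.70 × 1.99×10^-7) = 2.92×10^8 J/(m²·K).
D = C / (ρ c_p) = 2.92×10^8 / (1030 × 3860) = 73.4 m.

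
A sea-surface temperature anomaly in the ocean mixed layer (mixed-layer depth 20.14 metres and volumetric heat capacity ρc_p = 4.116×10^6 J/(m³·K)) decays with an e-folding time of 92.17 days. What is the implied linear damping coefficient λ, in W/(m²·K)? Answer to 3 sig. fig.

Areal heat capacity C = ρc_p × D = 4.116×10^6 × 20.14 = 8.29×10^7 J m⁻² K⁻¹.
τ = 92.17 days = 7.96×10^6 s.
λ = C / τ = 8.29×10^7 / 7.96×10^6 = 10.4 W/(m²·K).

10.4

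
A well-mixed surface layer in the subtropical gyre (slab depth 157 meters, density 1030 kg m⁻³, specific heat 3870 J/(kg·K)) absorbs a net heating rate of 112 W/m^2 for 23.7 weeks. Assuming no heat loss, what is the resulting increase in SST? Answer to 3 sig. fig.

2.57 K

Areal heat capacity C = ρ c_p D = 1030 × 3870 × 157 = 6.26×10^8 J m⁻² K⁻¹.
Net heat input Q = F Δt = 112 × (23.7 weeks × 6.048×10^5 s/week) = 1.61×10^9 J/m².
ΔT = Q / C = 1.61×10^9 / 6.26×10^8 = 2.57 K.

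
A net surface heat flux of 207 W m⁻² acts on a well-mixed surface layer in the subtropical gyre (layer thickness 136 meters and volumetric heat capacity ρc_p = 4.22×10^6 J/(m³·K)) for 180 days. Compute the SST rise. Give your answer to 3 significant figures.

5.61 K

Areal heat capacity C = ρc_p × D = 4.22×10^6 × 136 = 5.74×10^8 J/(m²·K).
Net heat input Q = F Δt = 207 × (180 days × 86400 s/day) = 3.22×10^9 J/m².
ΔT = Q / C = 3.22×10^9 / 5.74×10^8 = 5.61 K.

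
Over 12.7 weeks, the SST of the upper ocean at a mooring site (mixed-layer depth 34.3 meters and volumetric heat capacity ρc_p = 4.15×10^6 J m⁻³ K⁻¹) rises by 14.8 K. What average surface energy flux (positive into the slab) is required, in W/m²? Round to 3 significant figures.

Areal heat capacity C = ρc_p × D = 4.15×10^6 × 34.3 = 1.42×10^8 J/(m^2 K).
Required heat per unit area: Q = C ΔT = 1.42×10^8 × 14.8 = 2.11×10^9 J/m².
Flux F = Q / Δt = 2.11×10^9 / 7.68×10^6 s = 274 W/m².

274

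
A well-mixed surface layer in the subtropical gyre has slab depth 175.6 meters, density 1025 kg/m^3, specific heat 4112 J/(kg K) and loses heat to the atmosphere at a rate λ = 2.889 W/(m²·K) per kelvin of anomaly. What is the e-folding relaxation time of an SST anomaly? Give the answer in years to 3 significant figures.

Areal heat capacity C = ρ c_p D = 1025 × 4112 × 175.6 = 7.40×10^8 J/(m^2 K).
Relaxation time τ = C / λ = 7.40×10^8 / 2.889 = 2.56×10^8 s.
In years: 2.56×10^8 s / (3.156×10^7 s/year) = 8.12 years.

8.12 years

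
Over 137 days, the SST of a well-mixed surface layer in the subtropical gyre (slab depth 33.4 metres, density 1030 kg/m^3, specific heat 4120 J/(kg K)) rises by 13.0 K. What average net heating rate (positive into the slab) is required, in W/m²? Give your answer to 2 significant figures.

Areal heat capacity C = ρ c_p D = 1030 × 4120 × 33.4 = 1.42×10^8 J/(m²·K).
Required heat per unit area: Q = C ΔT = 1.42×10^8 × 13.0 = 1.84×10^9 J/m².
Flux F = Q / Δt = 1.84×10^9 / 1.18×10^7 s = 156 W/m².

160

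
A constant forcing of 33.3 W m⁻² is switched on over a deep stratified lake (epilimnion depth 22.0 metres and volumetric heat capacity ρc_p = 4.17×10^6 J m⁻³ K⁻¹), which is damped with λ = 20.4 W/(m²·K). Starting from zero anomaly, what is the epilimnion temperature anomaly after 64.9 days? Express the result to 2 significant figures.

Areal heat capacity C = ρc_p × D = 4.17×10^6 × 22.0 = 9.17×10^7 J m⁻² K⁻¹.
τ = C / λ = 9.17×10^7 / 20.4 = 4.50×10^6 s.
Equilibrium anomaly ΔT_eq = F / λ = 33.3 / 20.4 = 1.63 K.
t = 64.9 days = 5.61×10^6 s, so t/τ = 1.25.
ΔT(t) = ΔT_eq (1 − e^(−t/τ)) = 1.63 × (1 − e^−1.25) = 1.16 K.

1.2 K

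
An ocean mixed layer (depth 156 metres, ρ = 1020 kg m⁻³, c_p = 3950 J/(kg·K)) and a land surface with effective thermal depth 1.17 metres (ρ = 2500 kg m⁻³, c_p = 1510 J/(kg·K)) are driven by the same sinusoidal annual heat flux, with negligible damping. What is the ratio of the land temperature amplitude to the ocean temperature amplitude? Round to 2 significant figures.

140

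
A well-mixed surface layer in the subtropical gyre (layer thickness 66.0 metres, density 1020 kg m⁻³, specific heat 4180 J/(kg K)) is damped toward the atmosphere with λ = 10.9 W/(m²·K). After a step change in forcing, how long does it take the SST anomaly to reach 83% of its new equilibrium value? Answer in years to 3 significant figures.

Areal heat capacity C = ρ c_p D = 1020 × 4180 × 66.0 = 2.81×10^8 J/(m²·K).
τ = C / λ = 2.81×10^8 / 10.9 = 2.58×10^7 s.
Fraction reached: 1 − e^(−t/τ) = 0.83 ⇒ t = −τ ln(1 − 0.83) = τ × 1.77.
t = 4.57×10^7 s = 1.45 years.

1.45 years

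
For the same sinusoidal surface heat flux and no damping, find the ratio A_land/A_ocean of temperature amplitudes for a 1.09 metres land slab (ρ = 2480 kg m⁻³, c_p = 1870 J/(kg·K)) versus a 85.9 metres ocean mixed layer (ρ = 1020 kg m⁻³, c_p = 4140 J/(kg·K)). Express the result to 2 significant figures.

C_ocean = 1020 × 4140 × 85.9 = 3.63×10^8 J/(m²·K).
C_land = 2480 × 1870 × 1.09 = 5.05×10^6 J/(m²·K).
Undamped amplitude ∝ 1/C, so A_land/A_ocean = C_ocean/C_land = 71.8.

72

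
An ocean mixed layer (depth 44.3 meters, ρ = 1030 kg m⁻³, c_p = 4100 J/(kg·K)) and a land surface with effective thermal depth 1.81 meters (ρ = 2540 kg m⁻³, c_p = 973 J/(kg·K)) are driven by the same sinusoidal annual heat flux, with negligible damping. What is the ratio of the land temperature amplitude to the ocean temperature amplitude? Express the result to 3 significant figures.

41.8

C_ocean = 1030 × 4100 × 44.3 = 1.87×10^8 J/(m²·K).
C_land = 2540 × 973 × 1.81 = 4.47×10^6 J/(m²·K).
Undamped amplitude ∝ 1/C, so A_land/A_ocean = C_ocean/C_land = 41.8.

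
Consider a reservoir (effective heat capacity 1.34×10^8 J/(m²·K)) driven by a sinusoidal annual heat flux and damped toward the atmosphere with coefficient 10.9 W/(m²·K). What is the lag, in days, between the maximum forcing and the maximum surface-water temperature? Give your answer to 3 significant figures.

Areal heat capacity C = 1.34×10^8 J/(m²·K) (given).
ω = 2π / 3.15×10^7 s = 1.99×10^-7 s⁻¹.
Phase lag φ = arctan(Cω/λ) = arctan(26.7/10.9) = 1.18 rad.
Time lag = φ / ω = 1.18 / 1.99×10^-7 = 5.94×10^6 s = 68.7 days.

68.7 days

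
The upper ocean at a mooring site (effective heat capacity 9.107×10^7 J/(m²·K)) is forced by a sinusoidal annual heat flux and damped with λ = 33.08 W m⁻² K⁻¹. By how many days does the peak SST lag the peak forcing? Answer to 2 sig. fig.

Areal heat capacity C = 9.107×10^7 J/(m²·K) (given).
ω = 2π / 3.15×10^7 s = 1.99×10^-7 s⁻¹.
Phase lag φ = arctan(Cω/λ) = arctan(18.1/33.08) = 0.502 rad.
Time lag = φ / ω = 0.502 / 1.99×10^-7 = 2.52×10^6 s = 29.1 days.

29 days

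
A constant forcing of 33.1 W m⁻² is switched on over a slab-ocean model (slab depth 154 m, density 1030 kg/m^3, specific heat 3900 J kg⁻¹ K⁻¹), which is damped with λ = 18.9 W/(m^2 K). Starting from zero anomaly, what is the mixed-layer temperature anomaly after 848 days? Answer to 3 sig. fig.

Areal heat capacity C = ρ c_p D = 1030 × 3900 × 154 = 6.19×10^8 J m⁻² K⁻¹.
τ = C / λ = 6.19×10^8 / 18.9 = 3.27×10^7 s.
Equilibrium anomaly ΔT_eq = F / λ = 33.1 / 18.9 = 1.75 K.
t = 848 days = 7.33×10^7 s, so t/τ = 2.24.
ΔT(t) = ΔT_eq (1 − e^(−t/τ)) = 1.75 × (1 − e^−2.24) = 1.56 K.

1.56 K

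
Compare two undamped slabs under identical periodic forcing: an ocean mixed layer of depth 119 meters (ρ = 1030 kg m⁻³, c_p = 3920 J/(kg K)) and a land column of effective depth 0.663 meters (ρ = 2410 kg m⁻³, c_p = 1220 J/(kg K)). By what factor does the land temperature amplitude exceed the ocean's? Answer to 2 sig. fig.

C_ocean = 1030 × 3920 × 119 = 4.80×10^8 J/(m²·K).
C_land = 2410 × 1220 × 0.663 = 1.95×10^6 J/(m²·K).
Undamped amplitude ∝ 1/C, so A_land/A_ocean = C_ocean/C_land = 246.

250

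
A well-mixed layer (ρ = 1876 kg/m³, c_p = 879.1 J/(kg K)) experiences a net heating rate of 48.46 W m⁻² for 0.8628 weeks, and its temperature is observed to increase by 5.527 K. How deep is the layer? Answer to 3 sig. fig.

Heat input Q = F Δt = 48.46 × 5.22×10^5 s = 2.53×10^7 J/m².
Required areal heat capacity C = Q / ΔT = 4.58×10^6 J/(m²·K).
Depth D = C / (ρ c_p) = 4.58×10^6 / (1876 × 879.1) = 2.77 m.

2.77 m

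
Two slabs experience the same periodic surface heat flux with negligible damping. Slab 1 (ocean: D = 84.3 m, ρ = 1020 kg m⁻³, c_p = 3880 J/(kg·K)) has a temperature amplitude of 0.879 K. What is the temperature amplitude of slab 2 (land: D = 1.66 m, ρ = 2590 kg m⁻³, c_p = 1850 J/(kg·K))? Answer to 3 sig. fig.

C_ocean = 3.34×10^8 J/(m²·K); C_land = 7.95×10^6 J/(m²·K).
A ∝ 1/C ⇒ A_land = A_ocean × C_ocean/C_land = 0.879 × 41.9 = 36.9 K.

36.9 K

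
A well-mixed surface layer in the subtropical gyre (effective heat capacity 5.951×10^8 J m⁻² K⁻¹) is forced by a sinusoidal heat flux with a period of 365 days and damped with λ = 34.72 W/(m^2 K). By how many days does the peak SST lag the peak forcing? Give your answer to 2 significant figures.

Areal heat capacity C = 5.951×10^8 J m⁻² K⁻¹ (given).
ω = 2π / 3.15×10^7 s = 1.99×10^-7 s⁻¹.
Phase lag φ = arctan(Cω/λ) = arctan(119/34.72) = 1.29 rad.
Time lag = φ / ω = 1.29 / 1.99×10^-7 = 6.45×10^6 s = 74.7 days.

75 days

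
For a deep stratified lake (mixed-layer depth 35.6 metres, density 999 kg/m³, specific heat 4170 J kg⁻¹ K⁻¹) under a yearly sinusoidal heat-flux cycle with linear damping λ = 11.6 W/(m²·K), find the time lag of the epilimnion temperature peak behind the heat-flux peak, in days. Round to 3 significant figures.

Areal heat capacity C = ρ c_p D = 999 × 4170 × 35.6 = 1.48×10^8 J/(m²·K).
ω = 2π / 3.15×10^7 s = 1.99×10^-7 s⁻¹.
Phase lag φ = arctan(Cω/λ) = arctan(29.5/11.6) = 1.20 rad.
Time lag = φ / ω = 1.20 / 1.99×10^-7 = 6.01×10^6 s = 69.5 days.

69.5 days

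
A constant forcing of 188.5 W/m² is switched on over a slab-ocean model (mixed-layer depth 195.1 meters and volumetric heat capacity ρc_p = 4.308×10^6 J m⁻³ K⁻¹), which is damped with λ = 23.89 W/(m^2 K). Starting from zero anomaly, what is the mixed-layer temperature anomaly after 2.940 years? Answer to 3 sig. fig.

Areal heat capacity C = ρc_p × D = 4.308×10^6 × 195.1 = 8.40×10^8 J/(m²·K).
τ = C / λ = 8.40×10^8 / 23.89 = 3.52×10^7 s.
Equilibrium anomaly ΔT_eq = F / λ = 188.5 / 23.89 = 7.89 K.
t = 2.940 years = 9.28×10^7 s, so t/τ = 2.64.
ΔT(t) = ΔT_eq (1 − e^(−t/τ)) = 7.89 × (1 − e^−2.64) = 7.33 K.

7.33 K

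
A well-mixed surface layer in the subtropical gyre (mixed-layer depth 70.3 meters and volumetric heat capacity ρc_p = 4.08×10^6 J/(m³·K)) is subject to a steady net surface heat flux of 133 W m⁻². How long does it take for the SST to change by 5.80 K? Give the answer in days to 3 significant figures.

Areal heat capacity C = ρc_p × D = 4.08×10^6 × 70.3 = 2.87×10^8 J m⁻² K⁻¹.
Time required: Δt = C ΔT / F = 2.87×10^8 × 5.80 / 133 = 1.25×10^7 s.
In days: 1.25×10^7 s / (86400 s/day) = 145 days.

145 days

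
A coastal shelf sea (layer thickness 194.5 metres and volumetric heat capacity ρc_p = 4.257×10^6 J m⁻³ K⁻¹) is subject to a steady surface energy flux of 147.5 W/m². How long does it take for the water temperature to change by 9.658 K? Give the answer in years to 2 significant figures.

1.7 years

Areal heat capacity C = ρc_p × D = 4.257×10^6 × 194.5 = 8.28×10^8 J/(m²·K).
Time required: Δt = C ΔT / F = 8.28×10^8 × 9.658 / 147.5 = 5.42×10^7 s.
In years: 5.42×10^7 s / (3.156×10^7 s/year) = 1.72 years.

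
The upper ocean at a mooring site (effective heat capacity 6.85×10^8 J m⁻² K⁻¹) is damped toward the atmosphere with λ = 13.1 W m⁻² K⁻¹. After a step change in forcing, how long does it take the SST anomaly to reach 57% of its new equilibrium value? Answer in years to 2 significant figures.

1.4 years

Areal heat capacity C = 6.85×10^8 J m⁻² K⁻¹ (given).
τ = C / λ = 6.85×10^8 / 13.1 = 5.23×10^7 s.
Fraction reached: 1 − e^(−t/τ) = 0.57 ⇒ t = −τ ln(1 − 0.57) = τ × 0.844.
t = 4.41×10^7 s = 1.40 years.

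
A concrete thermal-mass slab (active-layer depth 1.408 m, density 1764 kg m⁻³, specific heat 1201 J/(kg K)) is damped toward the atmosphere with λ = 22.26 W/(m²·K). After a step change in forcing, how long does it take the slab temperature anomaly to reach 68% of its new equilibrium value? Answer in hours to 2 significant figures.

Areal heat capacity C = ρ c_p D = 1764 × 1201 × 1.408 = 2.98×10^6 J/(m²·K).
τ = C / λ = 2.98×10^6 / 22.26 = 1.34×10^5 s.
Fraction reached: 1 − e^(−t/τ) = 0.68 ⇒ t = −τ ln(1 − 0.68) = τ × 1.14.
t = 1.53×10^5 s = 42.4 hours.

42 hours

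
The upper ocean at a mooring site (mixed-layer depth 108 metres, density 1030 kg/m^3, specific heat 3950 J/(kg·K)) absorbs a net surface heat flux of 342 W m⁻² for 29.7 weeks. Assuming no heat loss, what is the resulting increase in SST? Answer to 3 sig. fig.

Areal heat capacity C = ρ c_p D = 1030 × 3950 × 108 = 4.39×10^8 J/(m²·K).
Net heat input Q = F Δt = 342 × (29.7 weeks × 6.048×10^5 s/week) = 6.14×10^9 J/m².
ΔT = Q / C = 6.14×10^9 / 4.39×10^8 = 14.0 K.

14.0 K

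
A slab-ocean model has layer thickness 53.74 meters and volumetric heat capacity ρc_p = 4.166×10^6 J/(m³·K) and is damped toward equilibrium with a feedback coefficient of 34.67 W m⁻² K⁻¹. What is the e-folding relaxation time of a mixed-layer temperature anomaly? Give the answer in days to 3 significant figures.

74.7 days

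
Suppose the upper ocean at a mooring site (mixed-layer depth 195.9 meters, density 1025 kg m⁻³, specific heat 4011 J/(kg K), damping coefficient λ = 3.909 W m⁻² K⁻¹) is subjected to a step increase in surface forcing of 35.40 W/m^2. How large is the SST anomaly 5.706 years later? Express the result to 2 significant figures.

Areal heat capacity C = ρ c_p D = 1025 × 4011 × 195.9 = 8.05×10^8 J m⁻² K⁻¹.
τ = C / λ = 8.05×10^8 / 3.909 = 2.06×10^8 s.
Equilibrium anomaly ΔT_eq = F / λ = 35.40 / 3.909 = 9.06 K.
t = 5.706 years = 1.80×10^8 s, so t/τ = 0.874.
ΔT(t) = ΔT_eq (1 − e^(−t/τ)) = 9.06 × (1 − e^−0.874) = 5.28 K.

5.3 K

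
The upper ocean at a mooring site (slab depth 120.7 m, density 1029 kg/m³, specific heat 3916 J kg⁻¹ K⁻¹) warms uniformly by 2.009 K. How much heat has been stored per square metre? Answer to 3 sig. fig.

9.77×10^8

Areal heat capacity C = ρ c_p D = 1029 × 3916 × 120.7 = 4.86×10^8 J m⁻² K⁻¹.
ΔQ = C ΔT = 4.86×10^8 × 2.009 = 9.77×10^8 J/m².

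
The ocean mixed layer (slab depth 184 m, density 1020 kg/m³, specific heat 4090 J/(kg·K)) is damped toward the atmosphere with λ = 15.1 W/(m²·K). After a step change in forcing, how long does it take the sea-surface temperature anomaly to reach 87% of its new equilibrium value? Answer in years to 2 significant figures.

Areal heat capacity C = ρ c_p D = 1020 × 4090 × 184 = 7.68×10^8 J/(m²·K).
τ = C / λ = 7.68×10^8 / 15.1 = 5.08×10^7 s.
Fraction reached: 1 − e^(−t/τ) = 0.87 ⇒ t = −τ ln(1 − 0.87) = τ × 2.04.
t = 1.04×10^8 s = 3.29 years.

3.3 years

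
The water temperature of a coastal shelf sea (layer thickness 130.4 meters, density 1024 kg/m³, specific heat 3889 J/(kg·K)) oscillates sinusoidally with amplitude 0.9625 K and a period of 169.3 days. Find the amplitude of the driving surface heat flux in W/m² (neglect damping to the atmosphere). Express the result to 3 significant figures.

Areal heat capacity C = ρ c_p D = 1024 × 3889 × 130.4 = 5.19×10^8 J/(m²·K).
ω = 2π / 1.46×10^7 s = 4.30×10^-7 s⁻¹.
Cω = 5.19×10^8 × 4.30×10^-7 = 223 W/(m²·K).
F₀ = A × Cω = 0.9625 × 223 = 215 W/m².

215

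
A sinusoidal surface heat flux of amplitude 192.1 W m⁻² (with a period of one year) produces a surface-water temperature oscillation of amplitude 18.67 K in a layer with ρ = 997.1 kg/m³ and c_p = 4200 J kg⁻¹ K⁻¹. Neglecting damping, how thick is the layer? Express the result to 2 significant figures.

ω = 2π / 3.15×10^7 s = 1.99×10^-7 s⁻¹.
Required C = F₀ / (A ω) = 192.1 / (18.67 × 1.99×10^-7) = 5.16×10^7 J/(m²·K).
D = C / (ρ c_p) = 5.16×10^7 / (997.1 × 4200) = 12.3 m.

12 m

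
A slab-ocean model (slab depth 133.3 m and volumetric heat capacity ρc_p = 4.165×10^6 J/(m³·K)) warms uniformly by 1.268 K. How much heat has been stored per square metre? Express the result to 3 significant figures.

Areal heat capacity C = ρc_p × D = 4.165×10^6 × 133.3 = 5.55×10^8 J m⁻² K⁻¹.
ΔQ = C ΔT = 5.55×10^8 × 1.268 = 7.04×10^8 J/m².

7.04×10^8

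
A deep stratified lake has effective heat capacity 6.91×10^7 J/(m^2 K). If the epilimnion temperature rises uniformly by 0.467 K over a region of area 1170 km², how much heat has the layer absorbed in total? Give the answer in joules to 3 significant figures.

Areal heat capacity C = 6.91×10^7 J/(m^2 K) (given).
Heat per unit area: q = C ΔT = 6.91×10^7 × 0.467 = 3.23×10^7 J/m².
Total heat: Q = q × A = 3.23×10^7 × (1170 × 10⁶ m²) = 3.78×10^16 J.

3.78×10^16 J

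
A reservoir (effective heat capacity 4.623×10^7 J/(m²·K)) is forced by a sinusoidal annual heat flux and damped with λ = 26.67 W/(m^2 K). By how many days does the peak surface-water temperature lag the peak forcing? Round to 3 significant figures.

Areal heat capacity C = 4.623×10^7 J/(m²·K) (given).
ω = 2π / 3.15×10^7 s = 1.99×10^-7 s⁻¹.
Phase lag φ = arctan(Cω/λ) = arctan(9.21/26.67) = 0.333 rad.
Time lag = φ / ω = 0.333 / 1.99×10^-7 = 1.67×10^6 s = 19.3 days.

19.3 days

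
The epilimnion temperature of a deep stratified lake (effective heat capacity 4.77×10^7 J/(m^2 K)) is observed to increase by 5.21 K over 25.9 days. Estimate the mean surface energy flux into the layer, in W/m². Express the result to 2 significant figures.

110

Areal heat capacity C = 4.77×10^7 J/(m^2 K) (given).
Required heat per unit area: Q = C ΔT = 4.77×10^7 × 5.21 = 2.49×10^8 J/m².
Flux F = Q / Δt = 2.49×10^8 / 2.24×10^6 s = 111 W/m².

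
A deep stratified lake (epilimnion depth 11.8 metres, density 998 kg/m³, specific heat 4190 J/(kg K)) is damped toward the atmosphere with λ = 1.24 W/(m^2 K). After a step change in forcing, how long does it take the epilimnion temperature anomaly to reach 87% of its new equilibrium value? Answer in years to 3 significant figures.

Areal heat capacity C = ρ c_p D = 998 × 4190 × 11.8 = 4.93×10^7 J/(m^2 K).
τ = C / λ = 4.93×10^7 / 1.24 = 3.98×10^7 s.
Fraction reached: 1 − e^(−t/τ) = 0.87 ⇒ t = −τ ln(1 − 0.87) = τ × 2.04.
t = 8.12×10^7 s = 2.57 years.

2.57 years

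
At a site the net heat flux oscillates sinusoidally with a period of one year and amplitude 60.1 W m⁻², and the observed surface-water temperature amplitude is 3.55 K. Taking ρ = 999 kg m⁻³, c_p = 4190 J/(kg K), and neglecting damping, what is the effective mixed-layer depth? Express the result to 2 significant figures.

ω = 2π / 3.15×10^7 s = 1.99×10^-7 s⁻¹.
Required C = F₀ / (A ω) = 60.1 / (3.55 × 1.99×10^-7) = 8.50×10^7 J/(m²·K).
D = C / (ρ c_p) = 8.50×10^7 / (999 × 4190) = 20.3 m.

20 m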